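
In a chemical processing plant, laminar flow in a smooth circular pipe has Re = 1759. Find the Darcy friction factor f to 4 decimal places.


f = 64 / Re
f = 64 / 1759
f = 0.0364


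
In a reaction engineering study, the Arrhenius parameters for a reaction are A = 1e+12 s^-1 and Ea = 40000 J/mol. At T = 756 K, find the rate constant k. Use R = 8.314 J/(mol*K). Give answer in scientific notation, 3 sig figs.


k = A * exp(-Ea/(R*T))
k = 1e+12 * exp(-40000 / (8.314 * 756))
k = 1e+12 * exp(-6.363971)
k = 1.72e+09


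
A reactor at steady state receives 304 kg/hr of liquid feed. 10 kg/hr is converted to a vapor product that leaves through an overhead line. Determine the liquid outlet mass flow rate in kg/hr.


Steady-state mass balance on the main outlet: F_out = F_in - F_removed
F_out = 304 - 10
F_out = 294 kg/hr


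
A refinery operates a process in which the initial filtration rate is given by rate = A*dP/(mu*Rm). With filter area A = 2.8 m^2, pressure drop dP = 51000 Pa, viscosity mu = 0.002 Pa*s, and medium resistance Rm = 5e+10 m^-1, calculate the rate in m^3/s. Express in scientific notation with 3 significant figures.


rate = A * dP / (mu * Rm)
rate = 2.8 * 51000 / (0.002 * 5e+10)
rate = 142800.0 / 1.000e+08
rate = 1.43e-03 m^3/s


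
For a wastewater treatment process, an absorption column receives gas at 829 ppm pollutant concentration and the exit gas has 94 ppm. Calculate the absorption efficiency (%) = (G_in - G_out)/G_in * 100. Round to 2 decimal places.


Efficiency = (G_in - G_out) / G_in * 100%
Efficiency = (829 - 94) / 829 * 100
Efficiency = 735 / 829 * 100
Efficiency = 88.66%


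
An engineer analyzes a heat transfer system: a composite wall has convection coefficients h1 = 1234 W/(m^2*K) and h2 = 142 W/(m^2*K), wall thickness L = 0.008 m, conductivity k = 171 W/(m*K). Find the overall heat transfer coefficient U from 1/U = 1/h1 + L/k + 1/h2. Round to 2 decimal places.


1/U = 1/h1 + L/k + 1/h2
1/U = 1/1234 + 0.008/171 + 1/142
1/U = 0.0008103728 + 4.67836e-05 + 0.0070422535
1/U = 0.0078994099
U = 126.59 W/(m^2*K)


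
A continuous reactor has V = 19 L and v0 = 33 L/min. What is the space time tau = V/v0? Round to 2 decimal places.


tau = V / v0
tau = 19 / 33
tau = 0.58 min


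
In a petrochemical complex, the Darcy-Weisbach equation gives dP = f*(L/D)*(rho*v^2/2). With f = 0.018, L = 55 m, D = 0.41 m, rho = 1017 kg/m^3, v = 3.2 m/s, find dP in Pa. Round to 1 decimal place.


dP = f * (L/D) * (rho*v^2/2)
dP = 0.018 * (55/0.41) * (1017*3.2^2/2)
L/D = 134.14634146
rho*v^2/2 = 1017*10.24/2 = 5207.04
dP = 0.018 * 134.14634146 * 5207.04
dP = 12573.1 Pa


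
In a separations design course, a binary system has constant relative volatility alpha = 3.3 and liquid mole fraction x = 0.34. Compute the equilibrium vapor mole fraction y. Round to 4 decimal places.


y = alpha*x / (1 + (alpha-1)*x)
y = 3.3*0.34 / (1 + (3.3-1)*0.34)
y = 1.122 / (1 + 0.782)
y = 1.122 / 1.782
y = 0.6296


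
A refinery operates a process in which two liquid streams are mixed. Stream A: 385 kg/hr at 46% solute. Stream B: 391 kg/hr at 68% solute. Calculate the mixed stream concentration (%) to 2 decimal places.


Mass balance on solute: F1*x1 + F2*x2 = F3*x3
F3 = F1 + F2 = 385 + 391 = 776 kg/hr
x3 = (F1*x1 + F2*x2)/F3
x3 = (385*0.46 + 391*0.68) / 776
x3 = 57.09%


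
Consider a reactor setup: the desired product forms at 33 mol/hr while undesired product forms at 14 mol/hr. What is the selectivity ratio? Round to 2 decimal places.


S = desired product rate / undesired product rate
S = 33 / 14
S = 2.36


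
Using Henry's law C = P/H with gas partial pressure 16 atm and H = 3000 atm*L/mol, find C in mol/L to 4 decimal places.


C = P / H
C = 16 / 3000
C = 0.0053 mol/L


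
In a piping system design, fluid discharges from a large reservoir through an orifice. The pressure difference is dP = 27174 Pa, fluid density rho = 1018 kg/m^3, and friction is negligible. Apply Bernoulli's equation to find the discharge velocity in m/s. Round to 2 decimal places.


v = sqrt(2*dP/rho)
v = sqrt(2*27174/1018)
v = sqrt(53.387033)
v = 7.31 m/s


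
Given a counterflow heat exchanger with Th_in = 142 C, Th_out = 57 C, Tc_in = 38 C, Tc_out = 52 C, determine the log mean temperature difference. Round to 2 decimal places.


dT1 = Th_in - Tc_out = 142 - 52 = 90
dT2 = Th_out - Tc_in = 57 - 38 = 19
LMTD = (dT1 - dT2) / ln(dT1/dT2)
LMTD = (90 - 19) / ln(90/19)
LMTD = 45.65 K


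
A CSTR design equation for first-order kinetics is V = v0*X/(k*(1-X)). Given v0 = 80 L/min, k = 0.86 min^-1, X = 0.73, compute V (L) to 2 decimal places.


V = v0 * X / (k * (1 - X))
V = 80 * 0.73 / (0.86 * (1 - 0.73))
V = 58.4 / (0.86 * 0.27)
V = 58.4 / 0.2322
V = 251.51 L


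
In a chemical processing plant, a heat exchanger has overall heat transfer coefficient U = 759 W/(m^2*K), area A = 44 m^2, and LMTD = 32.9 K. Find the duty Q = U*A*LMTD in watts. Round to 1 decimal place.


Q = U * A * LMTD
Q = 759 * 44 * 32.9
Q = 1098728.4 W


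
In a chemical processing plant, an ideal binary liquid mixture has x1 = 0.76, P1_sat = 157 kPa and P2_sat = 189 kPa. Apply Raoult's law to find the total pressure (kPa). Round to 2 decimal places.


P = x1*P1_sat + x2*P2_sat
x2 = 1 - x1 = 1 - 0.76 = 0.24
P = 0.76*157 + 0.24*189
P = 119.32 + 45.36
P = 164.68 kPa


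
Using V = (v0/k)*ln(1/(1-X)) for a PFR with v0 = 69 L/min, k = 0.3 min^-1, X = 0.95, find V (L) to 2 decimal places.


V = (v0/k) * ln(1/(1-X))
V = (69/0.3) * ln(1/(1-0.95))
V = 230.0 * ln(20.0)
V = 230.0 * 2.995732
V = 689.02 L


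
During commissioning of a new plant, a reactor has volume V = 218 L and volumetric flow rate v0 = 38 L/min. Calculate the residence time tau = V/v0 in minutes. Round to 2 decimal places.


tau = V / v0
tau = 218 / 38
tau = 5.74 min


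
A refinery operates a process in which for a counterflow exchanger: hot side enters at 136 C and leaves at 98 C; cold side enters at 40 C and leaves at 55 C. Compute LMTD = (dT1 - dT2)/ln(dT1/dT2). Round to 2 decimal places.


dT1 = Th_in - Tc_out = 136 - 55 = 81
dT2 = Th_out - Tc_in = 98 - 40 = 58
LMTD = (dT1 - dT2) / ln(dT1/dT2)
LMTD = (81 - 58) / ln(81/58)
LMTD = 68.86 K


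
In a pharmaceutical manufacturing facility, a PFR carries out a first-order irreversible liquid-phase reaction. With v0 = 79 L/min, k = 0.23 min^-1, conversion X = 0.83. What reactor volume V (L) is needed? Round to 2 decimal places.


V = (v0/k) * ln(1/(1-X))
V = (79/0.23) * ln(1/(1-0.83))
V = 343.478261 * ln(5.882353)
V = 343.478261 * 1.771957
V = 608.63 L


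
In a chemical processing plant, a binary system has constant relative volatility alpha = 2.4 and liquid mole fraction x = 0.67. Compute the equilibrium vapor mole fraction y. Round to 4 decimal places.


y = alpha*x / (1 + (alpha-1)*x)
y = 2.4*0.67 / (1 + (2.4-1)*0.67)
y = 1.608 / (1 + 0.938)
y = 1.608 / 1.938
y = 0.8297


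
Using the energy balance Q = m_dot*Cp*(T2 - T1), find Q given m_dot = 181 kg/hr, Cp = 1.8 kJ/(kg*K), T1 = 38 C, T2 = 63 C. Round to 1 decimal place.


Q = m_dot * Cp * (T2 - T1)
Q = 181 * 1.8 * (63 - 38)
Q = 181 * 1.8 * 25
Q = 8145.0 kJ/hr


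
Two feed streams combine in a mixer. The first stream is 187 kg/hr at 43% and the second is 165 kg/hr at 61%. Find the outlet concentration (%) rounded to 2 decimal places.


Mass balance on solute: F1*x1 + F2*x2 = F3*x3
F3 = F1 + F2 = 187 + 165 = 352 kg/hr
x3 = (F1*x1 + F2*x2)/F3
x3 = (187*0.43 + 165*0.61) / 352
x3 = 51.44%


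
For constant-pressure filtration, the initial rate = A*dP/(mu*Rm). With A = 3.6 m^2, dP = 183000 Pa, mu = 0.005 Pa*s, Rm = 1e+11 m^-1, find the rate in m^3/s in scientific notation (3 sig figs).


rate = A * dP / (mu * Rm)
rate = 3.6 * 183000 / (0.005 * 1e+11)
rate = 658800.0 / 5.000e+08
rate = 1.32e-03 m^3/s


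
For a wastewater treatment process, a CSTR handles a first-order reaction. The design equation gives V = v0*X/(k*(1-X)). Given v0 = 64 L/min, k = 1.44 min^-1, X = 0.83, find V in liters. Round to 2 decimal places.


V = v0 * X / (k * (1 - X))
V = 64 * 0.83 / (1.44 * (1 - 0.83))
V = 53.12 / (1.44 * 0.17)
V = 53.12 / 0.2448
V = 216.99 L


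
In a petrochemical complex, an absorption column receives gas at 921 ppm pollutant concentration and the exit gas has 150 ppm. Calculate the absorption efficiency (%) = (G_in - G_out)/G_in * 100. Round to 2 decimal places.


Efficiency = (G_in - G_out) / G_in * 100%
Efficiency = (921 - 150) / 921 * 100
Efficiency = 771 / 921 * 100
Efficiency = 83.71%


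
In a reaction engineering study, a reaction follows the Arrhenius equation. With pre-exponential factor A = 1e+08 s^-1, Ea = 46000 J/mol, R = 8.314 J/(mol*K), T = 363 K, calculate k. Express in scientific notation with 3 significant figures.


k = A * exp(-Ea/(R*T))
k = 1e+08 * exp(-46000 / (8.314 * 363))
k = 1e+08 * exp(-15.241973)
k = 2.40e+01


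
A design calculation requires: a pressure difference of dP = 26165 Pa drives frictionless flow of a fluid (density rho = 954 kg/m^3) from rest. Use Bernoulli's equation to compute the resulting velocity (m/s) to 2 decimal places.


v = sqrt(2*dP/rho)
v = sqrt(2*26165/954)
v = sqrt(54.853249)
v = 7.41 m/s


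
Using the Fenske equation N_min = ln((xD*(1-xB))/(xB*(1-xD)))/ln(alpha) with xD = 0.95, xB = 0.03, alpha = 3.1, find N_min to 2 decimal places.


N_min = ln((xD*(1-xB))/(xB*(1-xD))) / ln(alpha)
Numerator inside ln: 0.9215 / 0.0015 = 614.333333
ln(614.333333) = 6.420538
ln(alpha) = ln(3.1) = 1.131402
N_min = 6.420538 / 1.131402 = 5.67


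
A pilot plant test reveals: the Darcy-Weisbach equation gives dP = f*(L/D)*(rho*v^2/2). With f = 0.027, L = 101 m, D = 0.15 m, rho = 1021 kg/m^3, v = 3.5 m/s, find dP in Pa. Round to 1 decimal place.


dP = f * (L/D) * (rho*v^2/2)
dP = 0.027 * (101/0.15) * (1021*3.5^2/2)
L/D = 673.33333333
rho*v^2/2 = 1021*12.25/2 = 6253.625
dP = 0.027 * 673.33333333 * 6253.625
dP = 113690.9 Pa


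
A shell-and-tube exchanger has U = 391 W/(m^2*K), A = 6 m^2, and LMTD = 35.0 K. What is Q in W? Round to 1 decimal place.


Q = U * A * LMTD
Q = 391 * 6 * 35.0
Q = 82110.0 W


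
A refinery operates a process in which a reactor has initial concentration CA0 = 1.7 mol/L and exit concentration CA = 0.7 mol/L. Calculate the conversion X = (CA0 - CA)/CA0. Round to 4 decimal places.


X = (CA0 - CA) / CA0
X = (1.7 - 0.7) / 1.7
X = 1.0 / 1.7
X = 0.5882


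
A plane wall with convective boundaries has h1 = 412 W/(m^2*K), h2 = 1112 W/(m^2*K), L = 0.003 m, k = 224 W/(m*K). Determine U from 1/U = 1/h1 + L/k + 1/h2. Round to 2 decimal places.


1/U = 1/h1 + L/k + 1/h2
1/U = 1/412 + 0.003/224 + 1/1112
1/U = 0.0024271845 + 1.33929e-05 + 0.0008992806
1/U = 0.003339858
U = 299.41 W/(m^2*K)


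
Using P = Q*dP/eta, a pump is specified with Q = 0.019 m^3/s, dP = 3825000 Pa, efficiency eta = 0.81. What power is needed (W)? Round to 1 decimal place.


P = Q * dP / eta
P = 0.019 * 3825000 / 0.81
P = 72675.0 / 0.81
P = 89722.2 W


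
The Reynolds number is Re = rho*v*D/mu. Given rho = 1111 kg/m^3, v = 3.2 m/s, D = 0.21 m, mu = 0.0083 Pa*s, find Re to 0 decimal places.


Re = rho * v * D / mu
Re = 1111 * 3.2 * 0.21 / 0.0083
Re = 746.592 / 0.0083
Re = 89951


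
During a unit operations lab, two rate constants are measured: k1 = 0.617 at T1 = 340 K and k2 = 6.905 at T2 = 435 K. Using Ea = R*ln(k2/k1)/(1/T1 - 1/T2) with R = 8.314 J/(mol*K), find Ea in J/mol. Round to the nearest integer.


Ea = R * ln(k2/k1) / (1/T1 - 1/T2)
ln(k2/k1) = ln(6.905/0.617) = 2.415132
1/T1 - 1/T2 = 1/340 - 1/435 = 0.000642325896
Ea = 8.314 * 2.415132 / 0.000642325896
Ea = 31260 J/mol


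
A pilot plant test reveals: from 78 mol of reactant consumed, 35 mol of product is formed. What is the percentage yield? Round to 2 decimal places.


Yield = (moles product / moles consumed) * 100%
Yield = (35 / 78) * 100
Yield = 0.4487 * 100
Yield = 44.87%


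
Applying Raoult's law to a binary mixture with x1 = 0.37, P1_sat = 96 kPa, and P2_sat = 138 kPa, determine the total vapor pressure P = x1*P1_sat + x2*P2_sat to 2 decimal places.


P = x1*P1_sat + x2*P2_sat
x2 = 1 - x1 = 1 - 0.37 = 0.63
P = 0.37*96 + 0.63*138
P = 35.52 + 86.94
P = 122.46 kPa


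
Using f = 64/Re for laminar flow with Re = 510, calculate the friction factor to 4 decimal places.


f = 64 / Re
f = 64 / 510
f = 0.1255


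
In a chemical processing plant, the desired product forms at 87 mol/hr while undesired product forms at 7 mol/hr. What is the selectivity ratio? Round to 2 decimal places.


S = desired product rate / undesired product rate
S = 87 / 7
S = 12.43


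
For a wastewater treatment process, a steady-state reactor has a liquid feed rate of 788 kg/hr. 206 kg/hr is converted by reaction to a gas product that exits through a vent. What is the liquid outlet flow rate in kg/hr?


Steady-state mass balance on the main outlet: F_out = F_in - F_removed
F_out = 788 - 206
F_out = 582 kg/hr


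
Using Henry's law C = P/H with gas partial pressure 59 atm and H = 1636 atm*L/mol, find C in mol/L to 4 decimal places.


C = P / H
C = 59 / 1636
C = 0.0361 mol/L


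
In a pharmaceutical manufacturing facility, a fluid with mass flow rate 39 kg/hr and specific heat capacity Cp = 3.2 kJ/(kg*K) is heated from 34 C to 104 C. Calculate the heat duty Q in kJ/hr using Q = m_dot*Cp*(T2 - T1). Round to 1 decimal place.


Q = m_dot * Cp * (T2 - T1)
Q = 39 * 3.2 * (104 - 34)
Q = 39 * 3.2 * 70
Q = 8736.0 kJ/hr


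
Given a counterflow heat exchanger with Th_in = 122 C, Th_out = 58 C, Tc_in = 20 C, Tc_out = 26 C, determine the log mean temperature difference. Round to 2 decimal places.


dT1 = Th_in - Tc_out = 122 - 26 = 96
dT2 = Th_out - Tc_in = 58 - 20 = 38
LMTD = (dT1 - dT2) / ln(dT1/dT2)
LMTD = (96 - 38) / ln(96/38)
LMTD = 62.58 K


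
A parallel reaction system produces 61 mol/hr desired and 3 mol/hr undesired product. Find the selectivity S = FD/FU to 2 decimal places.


S = desired product rate / undesired product rate
S = 61 / 3
S = 20.33


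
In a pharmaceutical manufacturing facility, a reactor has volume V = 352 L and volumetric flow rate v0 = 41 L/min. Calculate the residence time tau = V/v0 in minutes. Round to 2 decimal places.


tau = V / v0
tau = 352 / 41
tau = 8.59 min


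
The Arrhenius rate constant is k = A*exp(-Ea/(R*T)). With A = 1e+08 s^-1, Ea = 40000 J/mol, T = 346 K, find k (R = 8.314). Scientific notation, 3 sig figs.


k = A * exp(-Ea/(R*T))
k = 1e+08 * exp(-40000 / (8.314 * 346))
k = 1e+08 * exp(-13.905092)
k = 9.14e+01


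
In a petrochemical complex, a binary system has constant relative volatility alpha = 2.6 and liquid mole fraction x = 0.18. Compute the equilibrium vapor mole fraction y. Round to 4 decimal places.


y = alpha*x / (1 + (alpha-1)*x)
y = 2.6*0.18 / (1 + (2.6-1)*0.18)
y = 0.468 / (1 + 0.288)
y = 0.468 / 1.288
y = 0.3634


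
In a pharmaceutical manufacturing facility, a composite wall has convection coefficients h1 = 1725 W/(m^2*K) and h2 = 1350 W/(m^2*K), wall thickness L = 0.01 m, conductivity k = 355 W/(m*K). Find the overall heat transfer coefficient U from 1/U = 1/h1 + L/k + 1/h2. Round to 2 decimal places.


1/U = 1/h1 + L/k + 1/h2
1/U = 1/1725 + 0.01/355 + 1/1350
1/U = 0.0005797101 + 2.8169e-05 + 0.0007407407
1/U = 0.0013486198
U = 741.50 W/(m^2*K)


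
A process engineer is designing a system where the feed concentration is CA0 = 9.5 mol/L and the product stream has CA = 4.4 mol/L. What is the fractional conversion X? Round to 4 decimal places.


X = (CA0 - CA) / CA0
X = (9.5 - 4.4) / 9.5
X = 5.1 / 9.5
X = 0.5368


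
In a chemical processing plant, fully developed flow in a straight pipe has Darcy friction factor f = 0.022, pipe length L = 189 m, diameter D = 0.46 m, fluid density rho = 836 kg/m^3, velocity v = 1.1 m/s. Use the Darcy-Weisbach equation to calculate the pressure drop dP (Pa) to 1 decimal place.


dP = f * (L/D) * (rho*v^2/2)
dP = 0.022 * (189/0.46) * (836*1.1^2/2)
L/D = 410.86956522
rho*v^2/2 = 836*1.21/2 = 505.78
dP = 0.022 * 410.86956522 * 505.78
dP = 4571.8 Pa


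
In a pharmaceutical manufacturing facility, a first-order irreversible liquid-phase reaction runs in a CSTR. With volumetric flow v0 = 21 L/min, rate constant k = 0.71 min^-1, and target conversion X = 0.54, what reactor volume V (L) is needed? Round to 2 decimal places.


V = v0 * X / (k * (1 - X))
V = 21 * 0.54 / (0.71 * (1 - 0.54))
V = 11.34 / (0.71 * 0.46)
V = 11.34 / 0.3266
V = 34.72 L


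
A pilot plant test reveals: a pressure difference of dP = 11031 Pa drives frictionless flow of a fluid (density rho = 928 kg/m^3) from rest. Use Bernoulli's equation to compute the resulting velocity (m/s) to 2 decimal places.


v = sqrt(2*dP/rho)
v = sqrt(2*11031/928)
v = sqrt(23.773707)
v = 4.88 m/s


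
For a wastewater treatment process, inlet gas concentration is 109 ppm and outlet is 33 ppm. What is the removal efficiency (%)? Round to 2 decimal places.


Efficiency = (G_in - G_out) / G_in * 100%
Efficiency = (109 - 33) / 109 * 100
Efficiency = 76 / 109 * 100
Efficiency = 69.72%


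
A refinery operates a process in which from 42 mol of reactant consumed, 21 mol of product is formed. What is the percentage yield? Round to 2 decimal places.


Yield = (moles product / moles consumed) * 100%
Yield = (21 / 42) * 100
Yield = 0.5 * 100
Yield = 50.00%


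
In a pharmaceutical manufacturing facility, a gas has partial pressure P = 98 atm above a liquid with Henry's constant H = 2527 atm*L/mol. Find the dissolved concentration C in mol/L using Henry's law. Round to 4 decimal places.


C = P / H
C = 98 / 2527
C = 0.0388 mol/L


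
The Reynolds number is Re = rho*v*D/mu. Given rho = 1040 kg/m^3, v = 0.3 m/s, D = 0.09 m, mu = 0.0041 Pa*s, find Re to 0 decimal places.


Re = rho * v * D / mu
Re = 1040 * 0.3 * 0.09 / 0.0041
Re = 28.08 / 0.0041
Re = 6849


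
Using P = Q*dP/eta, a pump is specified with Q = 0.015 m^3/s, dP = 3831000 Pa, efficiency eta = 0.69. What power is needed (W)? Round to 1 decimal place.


P = Q * dP / eta
P = 0.015 * 3831000 / 0.69
P = 57465.0 / 0.69
P = 83282.6 W


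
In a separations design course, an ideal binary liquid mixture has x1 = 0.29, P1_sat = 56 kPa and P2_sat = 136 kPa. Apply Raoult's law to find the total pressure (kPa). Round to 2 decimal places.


P = x1*P1_sat + x2*P2_sat
x2 = 1 - x1 = 1 - 0.29 = 0.71
P = 0.29*56 + 0.71*136
P = 16.24 + 96.56
P = 112.80 kPa


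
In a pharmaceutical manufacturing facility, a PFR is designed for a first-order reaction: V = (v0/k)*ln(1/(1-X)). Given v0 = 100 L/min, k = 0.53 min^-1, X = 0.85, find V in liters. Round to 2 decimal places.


V = (v0/k) * ln(1/(1-X))
V = (100/0.53) * ln(1/(1-0.85))
V = 188.679245 * ln(6.666667)
V = 188.679245 * 1.89712
V = 357.95 L


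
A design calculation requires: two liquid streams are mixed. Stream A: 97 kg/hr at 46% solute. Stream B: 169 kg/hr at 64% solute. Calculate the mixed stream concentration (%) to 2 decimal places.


Mass balance on solute: F1*x1 + F2*x2 = F3*x3
F3 = F1 + F2 = 97 + 169 = 266 kg/hr
x3 = (F1*x1 + F2*x2)/F3
x3 = (97*0.46 + 169*0.64) / 266
x3 = 57.44%


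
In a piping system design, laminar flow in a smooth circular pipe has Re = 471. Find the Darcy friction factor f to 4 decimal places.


f = 64 / Re
f = 64 / 471
f = 0.1359


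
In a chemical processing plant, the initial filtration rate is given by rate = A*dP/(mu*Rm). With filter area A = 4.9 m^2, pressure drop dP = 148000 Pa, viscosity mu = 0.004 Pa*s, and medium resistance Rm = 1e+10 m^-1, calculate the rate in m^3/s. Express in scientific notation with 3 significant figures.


rate = A * dP / (mu * Rm)
rate = 4.9 * 148000 / (0.004 * 1e+10)
rate = 725200.0 / 4.000e+07
rate = 1.81e-02 m^3/s


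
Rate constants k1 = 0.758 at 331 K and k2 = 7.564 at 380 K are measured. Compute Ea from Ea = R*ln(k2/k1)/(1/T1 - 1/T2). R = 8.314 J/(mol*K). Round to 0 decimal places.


Ea = R * ln(k2/k1) / (1/T1 - 1/T2)
ln(k2/k1) = ln(7.564/0.758) = 2.300472
1/T1 - 1/T2 = 1/331 - 1/380 = 0.000389569089
Ea = 8.314 * 2.300472 / 0.000389569089
Ea = 49096 J/mol


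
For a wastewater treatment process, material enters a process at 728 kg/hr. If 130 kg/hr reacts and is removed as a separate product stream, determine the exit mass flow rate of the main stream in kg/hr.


Steady-state mass balance on the main outlet: F_out = F_in - F_removed
F_out = 728 - 130
F_out = 598 kg/hr


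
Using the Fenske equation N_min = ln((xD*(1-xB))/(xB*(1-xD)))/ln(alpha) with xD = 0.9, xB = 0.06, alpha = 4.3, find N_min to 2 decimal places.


N_min = ln((xD*(1-xB))/(xB*(1-xD))) / ln(alpha)
Numerator inside ln: 0.846 / 0.006 = 141.0
ln(141.0) = 4.94876
ln(alpha) = ln(4.3) = 1.458615
N_min = 4.94876 / 1.458615 = 3.39


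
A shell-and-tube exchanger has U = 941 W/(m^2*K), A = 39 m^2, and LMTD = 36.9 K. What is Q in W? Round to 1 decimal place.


Q = U * A * LMTD
Q = 941 * 39 * 36.9
Q = 1354193.1 W


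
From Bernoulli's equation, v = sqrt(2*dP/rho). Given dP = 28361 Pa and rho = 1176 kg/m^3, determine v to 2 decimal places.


v = sqrt(2*dP/rho)
v = sqrt(2*28361/1176)
v = sqrt(48.232993)
v = 6.94 m/s


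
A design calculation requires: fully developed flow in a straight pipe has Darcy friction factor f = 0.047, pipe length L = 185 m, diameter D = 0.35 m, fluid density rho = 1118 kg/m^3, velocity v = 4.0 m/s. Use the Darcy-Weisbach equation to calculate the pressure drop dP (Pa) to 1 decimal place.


dP = f * (L/D) * (rho*v^2/2)
dP = 0.047 * (185/0.35) * (1118*4.0^2/2)
L/D = 528.57142857
rho*v^2/2 = 1118*16.0/2 = 8944.0
dP = 0.047 * 528.57142857 * 8944.0
dP = 222194.5 Pa


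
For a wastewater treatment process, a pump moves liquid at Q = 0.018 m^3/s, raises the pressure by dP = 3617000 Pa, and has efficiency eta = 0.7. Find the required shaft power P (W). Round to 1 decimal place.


P = Q * dP / eta
P = 0.018 * 3617000 / 0.7
P = 65106.0 / 0.7
P = 93008.6 W


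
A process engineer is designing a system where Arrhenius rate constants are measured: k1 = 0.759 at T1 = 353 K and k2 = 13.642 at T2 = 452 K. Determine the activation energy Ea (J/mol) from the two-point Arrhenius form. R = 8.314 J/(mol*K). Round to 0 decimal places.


Ea = R * ln(k2/k1) / (1/T1 - 1/T2)
ln(k2/k1) = ln(13.642/0.759) = 2.8889068
1/T1 - 1/T2 = 1/353 - 1/452 = 0.000620471809
Ea = 8.314 * 2.8889068 / 0.000620471809
Ea = 38710 J/mol


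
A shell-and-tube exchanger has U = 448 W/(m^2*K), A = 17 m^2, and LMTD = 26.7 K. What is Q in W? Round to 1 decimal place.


Q = U * A * LMTD
Q = 448 * 17 * 26.7
Q = 203347.2 W


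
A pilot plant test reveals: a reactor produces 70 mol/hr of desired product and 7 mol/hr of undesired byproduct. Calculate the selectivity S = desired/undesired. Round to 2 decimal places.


S = desired product rate / undesired product rate
S = 70 / 7
S = 10.00


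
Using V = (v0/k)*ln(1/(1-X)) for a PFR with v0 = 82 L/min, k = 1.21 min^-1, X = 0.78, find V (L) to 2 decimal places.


V = (v0/k) * ln(1/(1-X))
V = (82/1.21) * ln(1/(1-0.78))
V = 67.768595 * ln(4.545455)
V = 67.768595 * 1.514128
V = 102.61 L


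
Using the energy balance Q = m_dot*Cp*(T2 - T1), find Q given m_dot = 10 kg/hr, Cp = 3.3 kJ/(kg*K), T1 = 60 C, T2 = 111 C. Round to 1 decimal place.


Q = m_dot * Cp * (T2 - T1)
Q = 10 * 3.3 * (111 - 60)
Q = 10 * 3.3 * 51
Q = 1683.0 kJ/hr


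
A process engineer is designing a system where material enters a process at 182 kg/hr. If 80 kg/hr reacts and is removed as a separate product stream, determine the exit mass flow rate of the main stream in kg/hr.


Steady-state mass balance on the main outlet: F_out = F_in - F_removed
F_out = 182 - 80
F_out = 102 kg/hr


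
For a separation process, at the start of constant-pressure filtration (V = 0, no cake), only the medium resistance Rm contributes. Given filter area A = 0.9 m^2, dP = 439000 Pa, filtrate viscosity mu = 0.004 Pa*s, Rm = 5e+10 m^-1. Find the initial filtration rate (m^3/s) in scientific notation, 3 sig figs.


rate = A * dP / (mu * Rm)
rate = 0.9 * 439000 / (0.004 * 5e+10)
rate = 395100.0 / 2.000e+08
rate = 1.98e-03 m^3/s


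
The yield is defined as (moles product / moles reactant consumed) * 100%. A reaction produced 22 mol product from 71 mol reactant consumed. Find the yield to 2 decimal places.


Yield = (moles product / moles consumed) * 100%
Yield = (22 / 71) * 100
Yield = 0.3099 * 100
Yield = 30.99%


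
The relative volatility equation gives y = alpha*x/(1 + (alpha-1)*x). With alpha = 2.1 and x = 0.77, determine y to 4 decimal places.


y = alpha*x / (1 + (alpha-1)*x)
y = 2.1*0.77 / (1 + (2.1-1)*0.77)
y = 1.617 / (1 + 0.847)
y = 1.617 / 1.847
y = 0.8755


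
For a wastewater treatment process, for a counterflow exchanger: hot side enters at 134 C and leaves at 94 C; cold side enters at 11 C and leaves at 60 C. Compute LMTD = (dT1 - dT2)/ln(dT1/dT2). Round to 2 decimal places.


dT1 = Th_in - Tc_out = 134 - 60 = 74
dT2 = Th_out - Tc_in = 94 - 11 = 83
LMTD = (dT1 - dT2) / ln(dT1/dT2)
LMTD = (74 - 83) / ln(74/83)
LMTD = 78.41 K


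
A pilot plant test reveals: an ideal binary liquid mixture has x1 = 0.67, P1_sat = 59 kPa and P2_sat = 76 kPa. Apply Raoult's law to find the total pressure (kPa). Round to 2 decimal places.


P = x1*P1_sat + x2*P2_sat
x2 = 1 - x1 = 1 - 0.67 = 0.33
P = 0.67*59 + 0.33*76
P = 39.53 + 25.08
P = 64.61 kPa


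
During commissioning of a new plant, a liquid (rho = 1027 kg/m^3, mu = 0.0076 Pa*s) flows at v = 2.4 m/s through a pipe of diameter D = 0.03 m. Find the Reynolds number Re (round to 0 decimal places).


Re = rho * v * D / mu
Re = 1027 * 2.4 * 0.03 / 0.0076
Re = 73.944 / 0.0076
Re = 9729


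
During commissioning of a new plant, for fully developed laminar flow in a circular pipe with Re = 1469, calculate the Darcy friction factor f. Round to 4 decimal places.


f = 64 / Re
f = 64 / 1469
f = 0.0436


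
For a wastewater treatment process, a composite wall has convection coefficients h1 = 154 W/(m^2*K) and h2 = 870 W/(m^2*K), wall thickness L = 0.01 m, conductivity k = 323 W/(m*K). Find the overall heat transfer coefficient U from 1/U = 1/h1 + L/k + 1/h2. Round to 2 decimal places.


1/U = 1/h1 + L/k + 1/h2
1/U = 1/154 + 0.01/323 + 1/870
1/U = 0.0064935065 + 3.09598e-05 + 0.0011494253
1/U = 0.0076738916
U = 130.31 W/(m^2*K)


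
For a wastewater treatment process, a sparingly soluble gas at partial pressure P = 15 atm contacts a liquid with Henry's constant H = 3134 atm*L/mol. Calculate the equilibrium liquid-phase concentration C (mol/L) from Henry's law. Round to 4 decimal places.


C = P / H
C = 15 / 3134
C = 0.0048 mol/L


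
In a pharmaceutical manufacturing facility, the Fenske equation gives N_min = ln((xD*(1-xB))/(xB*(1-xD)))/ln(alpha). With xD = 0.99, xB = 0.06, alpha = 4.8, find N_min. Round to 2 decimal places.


N_min = ln((xD*(1-xB))/(xB*(1-xD))) / ln(alpha)
Numerator inside ln: 0.9306 / 0.0006 = 1551.0
ln(1551.0) = 7.346655
ln(alpha) = ln(4.8) = 1.568616
N_min = 7.346655 / 1.568616 = 4.68


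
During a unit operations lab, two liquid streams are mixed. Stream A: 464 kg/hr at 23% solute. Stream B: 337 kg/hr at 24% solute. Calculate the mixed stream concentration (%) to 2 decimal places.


Mass balance on solute: F1*x1 + F2*x2 = F3*x3
F3 = F1 + F2 = 464 + 337 = 801 kg/hr
x3 = (F1*x1 + F2*x2)/F3
x3 = (464*0.23 + 337*0.24) / 801
x3 = 23.42%


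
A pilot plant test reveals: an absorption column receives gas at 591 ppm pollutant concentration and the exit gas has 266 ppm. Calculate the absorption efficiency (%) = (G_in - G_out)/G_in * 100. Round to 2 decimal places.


Efficiency = (G_in - G_out) / G_in * 100%
Efficiency = (591 - 266) / 591 * 100
Efficiency = 325 / 591 * 100
Efficiency = 54.99%


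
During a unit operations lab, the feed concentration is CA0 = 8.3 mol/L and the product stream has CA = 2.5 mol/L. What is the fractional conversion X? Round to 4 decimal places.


X = (CA0 - CA) / CA0
X = (8.3 - 2.5) / 8.3
X = 5.8 / 8.3
X = 0.6988


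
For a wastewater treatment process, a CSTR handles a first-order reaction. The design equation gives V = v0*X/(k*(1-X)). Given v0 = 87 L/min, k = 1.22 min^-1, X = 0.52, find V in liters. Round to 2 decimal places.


V = v0 * X / (k * (1 - X))
V = 87 * 0.52 / (1.22 * (1 - 0.52))
V = 45.24 / (1.22 * 0.48)
V = 45.24 / 0.5856
V = 77.25 L


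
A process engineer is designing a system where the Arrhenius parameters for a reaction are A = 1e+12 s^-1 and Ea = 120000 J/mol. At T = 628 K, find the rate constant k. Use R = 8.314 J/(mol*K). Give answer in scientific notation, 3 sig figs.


k = A * exp(-Ea/(R*T))
k = 1e+12 * exp(-120000 / (8.314 * 628))
k = 1e+12 * exp(-22.983257)
k = 1.04e+02


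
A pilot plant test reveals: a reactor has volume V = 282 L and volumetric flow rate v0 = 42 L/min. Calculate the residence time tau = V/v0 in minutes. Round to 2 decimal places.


tau = V / v0
tau = 282 / 42
tau = 6.71 min


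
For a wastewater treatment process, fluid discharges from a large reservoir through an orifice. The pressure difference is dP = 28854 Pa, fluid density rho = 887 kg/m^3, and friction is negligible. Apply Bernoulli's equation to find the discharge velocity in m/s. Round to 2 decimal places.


v = sqrt(2*dP/rho)
v = sqrt(2*28854/887)
v = sqrt(65.059752)
v = 8.07 m/s


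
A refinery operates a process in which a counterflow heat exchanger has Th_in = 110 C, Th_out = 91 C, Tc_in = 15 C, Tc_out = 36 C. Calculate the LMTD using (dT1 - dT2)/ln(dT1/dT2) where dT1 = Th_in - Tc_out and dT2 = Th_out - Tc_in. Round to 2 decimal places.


dT1 = Th_in - Tc_out = 110 - 36 = 74
dT2 = Th_out - Tc_in = 91 - 15 = 76
LMTD = (dT1 - dT2) / ln(dT1/dT2)
LMTD = (74 - 76) / ln(74/76)
LMTD = 75.00 K


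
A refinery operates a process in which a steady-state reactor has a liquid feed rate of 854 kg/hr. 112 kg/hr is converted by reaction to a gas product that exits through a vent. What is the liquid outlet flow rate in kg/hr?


Steady-state mass balance on the main outlet: F_out = F_in - F_removed
F_out = 854 - 112
F_out = 742 kg/hr


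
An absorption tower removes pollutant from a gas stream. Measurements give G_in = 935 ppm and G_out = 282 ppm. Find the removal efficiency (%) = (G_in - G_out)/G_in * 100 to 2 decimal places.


Efficiency = (G_in - G_out) / G_in * 100%
Efficiency = (935 - 282) / 935 * 100
Efficiency = 653 / 935 * 100
Efficiency = 69.84%


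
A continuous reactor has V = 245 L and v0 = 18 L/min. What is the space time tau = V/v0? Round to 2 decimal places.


tau = V / v0
tau = 245 / 18
tau = 13.61 min


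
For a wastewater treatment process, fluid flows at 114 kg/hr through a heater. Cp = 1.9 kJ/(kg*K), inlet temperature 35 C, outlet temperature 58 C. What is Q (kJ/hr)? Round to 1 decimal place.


Q = m_dot * Cp * (T2 - T1)
Q = 114 * 1.9 * (58 - 35)
Q = 114 * 1.9 * 23
Q = 4981.8 kJ/hr


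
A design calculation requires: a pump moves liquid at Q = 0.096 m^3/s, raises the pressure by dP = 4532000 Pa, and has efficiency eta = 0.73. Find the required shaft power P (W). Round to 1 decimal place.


P = Q * dP / eta
P = 0.096 * 4532000 / 0.73
P = 435072.0 / 0.73
P = 595989.0 W


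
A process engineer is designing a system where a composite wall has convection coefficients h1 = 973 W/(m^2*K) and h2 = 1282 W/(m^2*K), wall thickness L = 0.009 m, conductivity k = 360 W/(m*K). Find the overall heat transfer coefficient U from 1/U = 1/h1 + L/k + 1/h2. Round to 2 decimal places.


1/U = 1/h1 + L/k + 1/h2
1/U = 1/973 + 0.009/360 + 1/1282
1/U = 0.0010277492 + 2.5e-05 + 0.0007800312
1/U = 0.0018327804
U = 545.62 W/(m^2*K)


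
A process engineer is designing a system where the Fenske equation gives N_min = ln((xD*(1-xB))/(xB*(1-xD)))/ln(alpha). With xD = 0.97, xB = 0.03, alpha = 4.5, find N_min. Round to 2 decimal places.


N_min = ln((xD*(1-xB))/(xB*(1-xD))) / ln(alpha)
Numerator inside ln: 0.9409 / 0.0009 = 1045.444444
ln(1045.444444) = 6.952197
ln(alpha) = ln(4.5) = 1.504077
N_min = 6.952197 / 1.504077 = 4.62


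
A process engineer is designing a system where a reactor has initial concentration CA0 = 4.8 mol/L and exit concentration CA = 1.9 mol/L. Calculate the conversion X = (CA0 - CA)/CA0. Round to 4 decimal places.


X = (CA0 - CA) / CA0
X = (4.8 - 1.9) / 4.8
X = 2.9 / 4.8
X = 0.6042


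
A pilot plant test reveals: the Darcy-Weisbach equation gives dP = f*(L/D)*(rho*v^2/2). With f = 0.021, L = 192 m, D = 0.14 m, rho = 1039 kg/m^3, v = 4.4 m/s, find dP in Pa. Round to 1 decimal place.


dP = f * (L/D) * (rho*v^2/2)
dP = 0.021 * (192/0.14) * (1039*4.4^2/2)
L/D = 1371.42857143
rho*v^2/2 = 1039*19.36/2 = 10057.52
dP = 0.021 * 1371.42857143 * 10057.52
dP = 289656.6 Pa


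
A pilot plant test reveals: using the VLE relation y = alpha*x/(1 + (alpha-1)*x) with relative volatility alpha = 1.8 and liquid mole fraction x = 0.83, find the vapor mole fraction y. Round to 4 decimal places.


y = alpha*x / (1 + (alpha-1)*x)
y = 1.8*0.83 / (1 + (1.8-1)*0.83)
y = 1.494 / (1 + 0.664)
y = 1.494 / 1.664
y = 0.8978


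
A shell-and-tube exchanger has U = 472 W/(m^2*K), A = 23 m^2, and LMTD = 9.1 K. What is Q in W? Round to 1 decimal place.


Q = U * A * LMTD
Q = 472 * 23 * 9.1
Q = 98789.6 W


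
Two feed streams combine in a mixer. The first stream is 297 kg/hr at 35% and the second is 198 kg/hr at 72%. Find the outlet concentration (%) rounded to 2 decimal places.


Mass balance on solute: F1*x1 + F2*x2 = F3*x3
F3 = F1 + F2 = 297 + 198 = 495 kg/hr
x3 = (F1*x1 + F2*x2)/F3
x3 = (297*0.35 + 198*0.72) / 495
x3 = 49.80%


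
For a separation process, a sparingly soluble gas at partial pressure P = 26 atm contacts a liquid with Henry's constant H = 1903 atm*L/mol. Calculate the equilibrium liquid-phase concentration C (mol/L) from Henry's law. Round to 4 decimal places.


C = P / H
C = 26 / 1903
C = 0.0137 mol/L


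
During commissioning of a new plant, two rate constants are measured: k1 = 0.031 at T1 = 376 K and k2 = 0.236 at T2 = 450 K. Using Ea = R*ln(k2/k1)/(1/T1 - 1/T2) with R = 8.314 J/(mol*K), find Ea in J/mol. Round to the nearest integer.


Ea = R * ln(k2/k1) / (1/T1 - 1/T2)
ln(k2/k1) = ln(0.236/0.031) = 2.0298446
1/T1 - 1/T2 = 1/376 - 1/450 = 0.000437352246
Ea = 8.314 * 2.0298446 / 0.000437352246
Ea = 38587 J/mol


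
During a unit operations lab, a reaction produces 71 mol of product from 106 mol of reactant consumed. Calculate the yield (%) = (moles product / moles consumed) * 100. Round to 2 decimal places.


Yield = (moles product / moles consumed) * 100%
Yield = (71 / 106) * 100
Yield = 0.6698 * 100
Yield = 66.98%


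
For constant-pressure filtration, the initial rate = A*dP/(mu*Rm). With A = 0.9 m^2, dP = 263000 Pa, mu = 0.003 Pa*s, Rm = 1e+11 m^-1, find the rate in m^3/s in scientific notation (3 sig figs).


rate = A * dP / (mu * Rm)
rate = 0.9 * 263000 / (0.003 * 1e+11)
rate = 236700.0 / 3.000e+08
rate = 7.89e-04 m^3/s


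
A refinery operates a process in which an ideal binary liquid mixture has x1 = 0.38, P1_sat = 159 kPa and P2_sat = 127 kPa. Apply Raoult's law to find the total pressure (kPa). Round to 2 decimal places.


P = x1*P1_sat + x2*P2_sat
x2 = 1 - x1 = 1 - 0.38 = 0.62
P = 0.38*159 + 0.62*127
P = 60.42 + 78.74
P = 139.16 kPa


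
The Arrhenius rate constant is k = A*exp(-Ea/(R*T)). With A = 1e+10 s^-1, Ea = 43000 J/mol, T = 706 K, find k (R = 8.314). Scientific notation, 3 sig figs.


k = A * exp(-Ea/(R*T))
k = 1e+10 * exp(-43000 / (8.314 * 706))
k = 1e+10 * exp(-7.325778)
k = 6.58e+06


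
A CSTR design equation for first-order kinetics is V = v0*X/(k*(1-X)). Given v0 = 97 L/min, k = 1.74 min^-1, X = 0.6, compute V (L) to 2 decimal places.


V = v0 * X / (k * (1 - X))
V = 97 * 0.6 / (1.74 * (1 - 0.6))
V = 58.2 / (1.74 * 0.4)
V = 58.2 / 0.696
V = 83.62 L


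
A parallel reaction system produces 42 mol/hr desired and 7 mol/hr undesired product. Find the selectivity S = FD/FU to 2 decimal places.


S = desired product rate / undesired product rate
S = 42 / 7
S = 6.00


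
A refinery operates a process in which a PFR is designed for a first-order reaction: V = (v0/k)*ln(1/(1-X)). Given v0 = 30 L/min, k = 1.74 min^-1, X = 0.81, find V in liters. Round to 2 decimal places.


V = (v0/k) * ln(1/(1-X))
V = (30/1.74) * ln(1/(1-0.81))
V = 17.241379 * ln(5.263158)
V = 17.241379 * 1.660731
V = 28.63 L


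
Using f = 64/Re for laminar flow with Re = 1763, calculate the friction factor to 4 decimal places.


f = 64 / Re
f = 64 / 1763
f = 0.0363


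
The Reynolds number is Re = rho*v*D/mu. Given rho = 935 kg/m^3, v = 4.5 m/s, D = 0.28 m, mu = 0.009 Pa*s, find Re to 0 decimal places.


Re = rho * v * D / mu
Re = 935 * 4.5 * 0.28 / 0.009
Re = 1178.1 / 0.009
Re = 130900


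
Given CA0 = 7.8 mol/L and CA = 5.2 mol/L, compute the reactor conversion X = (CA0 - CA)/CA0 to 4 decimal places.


X = (CA0 - CA) / CA0
X = (7.8 - 5.2) / 7.8
X = 2.6 / 7.8
X = 0.3333


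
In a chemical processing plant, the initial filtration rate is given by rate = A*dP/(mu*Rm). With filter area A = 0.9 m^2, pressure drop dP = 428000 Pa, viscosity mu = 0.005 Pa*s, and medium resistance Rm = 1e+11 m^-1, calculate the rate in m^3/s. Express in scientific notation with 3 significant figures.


rate = A * dP / (mu * Rm)
rate = 0.9 * 428000 / (0.005 * 1e+11)
rate = 385200.0 / 5.000e+08
rate = 7.70e-04 m^3/s


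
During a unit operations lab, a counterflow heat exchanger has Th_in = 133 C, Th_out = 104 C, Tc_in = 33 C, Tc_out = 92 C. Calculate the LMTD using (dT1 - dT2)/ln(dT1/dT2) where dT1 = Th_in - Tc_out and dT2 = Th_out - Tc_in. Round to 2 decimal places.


dT1 = Th_in - Tc_out = 133 - 92 = 41
dT2 = Th_out - Tc_in = 104 - 33 = 71
LMTD = (dT1 - dT2) / ln(dT1/dT2)
LMTD = (41 - 71) / ln(41/71)
LMTD = 54.63 K


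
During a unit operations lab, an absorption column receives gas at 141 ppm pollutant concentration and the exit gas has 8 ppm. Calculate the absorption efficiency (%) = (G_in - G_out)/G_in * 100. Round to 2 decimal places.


Efficiency = (G_in - G_out) / G_in * 100%
Efficiency = (141 - 8) / 141 * 100
Efficiency = 133 / 141 * 100
Efficiency = 94.33%


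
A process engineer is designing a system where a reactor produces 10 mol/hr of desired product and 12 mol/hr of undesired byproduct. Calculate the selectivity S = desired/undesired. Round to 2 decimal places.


S = desired product rate / undesired product rate
S = 10 / 12
S = 0.83


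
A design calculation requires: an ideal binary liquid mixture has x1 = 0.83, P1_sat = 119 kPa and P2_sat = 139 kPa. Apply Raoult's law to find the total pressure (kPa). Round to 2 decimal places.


P = x1*P1_sat + x2*P2_sat
x2 = 1 - x1 = 1 - 0.83 = 0.17
P = 0.83*119 + 0.17*139
P = 98.77 + 23.63
P = 122.40 kPa


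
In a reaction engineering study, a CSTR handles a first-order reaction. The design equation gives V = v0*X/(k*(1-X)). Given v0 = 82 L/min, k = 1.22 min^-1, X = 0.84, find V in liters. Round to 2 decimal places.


V = v0 * X / (k * (1 - X))
V = 82 * 0.84 / (1.22 * (1 - 0.84))
V = 68.88 / (1.22 * 0.16)
V = 68.88 / 0.1952
V = 352.87 L


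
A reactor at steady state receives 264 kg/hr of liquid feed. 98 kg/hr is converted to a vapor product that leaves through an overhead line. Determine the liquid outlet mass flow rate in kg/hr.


Steady-state mass balance on the main outlet: F_out = F_in - F_removed
F_out = 264 - 98
F_out = 166 kg/hr


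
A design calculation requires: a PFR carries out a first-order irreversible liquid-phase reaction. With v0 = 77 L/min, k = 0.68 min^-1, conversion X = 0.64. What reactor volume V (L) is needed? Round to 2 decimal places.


V = (v0/k) * ln(1/(1-X))
V = (77/0.68) * ln(1/(1-0.64))
V = 113.235294 * ln(2.777778)
V = 113.235294 * 1.021651
V = 115.69 L


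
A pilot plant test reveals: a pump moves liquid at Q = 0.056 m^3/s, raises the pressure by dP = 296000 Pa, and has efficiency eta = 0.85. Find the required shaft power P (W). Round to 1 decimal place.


P = Q * dP / eta
P = 0.056 * 296000 / 0.85
P = 16576.0 / 0.85
P = 19501.2 W
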